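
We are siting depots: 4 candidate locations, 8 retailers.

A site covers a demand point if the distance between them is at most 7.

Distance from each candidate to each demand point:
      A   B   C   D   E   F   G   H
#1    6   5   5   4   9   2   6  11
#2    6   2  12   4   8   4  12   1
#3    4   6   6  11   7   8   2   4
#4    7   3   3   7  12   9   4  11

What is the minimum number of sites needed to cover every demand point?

Coverage sets (demand points within 7 of each site):
  #1: {A, B, C, D, F, G}
  #2: {A, B, D, F, H}
  #3: {A, B, C, E, G, H}
  #4: {A, B, C, D, G}
No single site covers all 8 demand points.
But {#1, #3} covers everything, so the minimum is 2.

2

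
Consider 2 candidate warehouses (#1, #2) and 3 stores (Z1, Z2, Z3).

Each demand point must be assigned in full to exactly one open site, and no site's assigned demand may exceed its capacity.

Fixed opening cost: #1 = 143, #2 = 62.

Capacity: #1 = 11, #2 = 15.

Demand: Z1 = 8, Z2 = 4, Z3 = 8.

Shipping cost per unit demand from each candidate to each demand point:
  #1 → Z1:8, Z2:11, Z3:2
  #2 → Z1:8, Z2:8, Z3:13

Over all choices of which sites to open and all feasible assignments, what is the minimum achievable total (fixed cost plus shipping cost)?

Open {#1, #2}; cheapest assignment that respects the capacities:
  #1 (cap 11, load 8): Z3 — cost 8×2 = 16
  #2 (cap 15, load 12): Z1, Z2 — cost 8×8 + 4×8 = 96
  Shipping 112, fixed 205 → total 317.
  Any other capacity-feasible assignment to {#1, #2} ships for at least 112.
Total demand is 20 and no other set of sites has combined capacity ≥ 20, so {#1, #2} is the only feasible choice of open sites. Minimum: 317.

317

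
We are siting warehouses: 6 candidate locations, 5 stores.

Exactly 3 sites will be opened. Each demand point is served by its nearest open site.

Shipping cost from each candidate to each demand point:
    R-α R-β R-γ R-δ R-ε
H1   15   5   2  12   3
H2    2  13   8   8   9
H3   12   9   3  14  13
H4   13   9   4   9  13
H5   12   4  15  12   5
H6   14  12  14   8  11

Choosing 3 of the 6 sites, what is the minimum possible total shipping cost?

Open {H1, H2, H5}.
  R-α→H2 2, R-β→H5 4, R-γ→H1 2, R-δ→H2 8, R-ε→H1 3  ⇒ total 19.
Compare {H1, H2, H3}: total 20.
Compare {H1, H2, H4}: total 20.
No size-3 selection does better; minimum is 19.

19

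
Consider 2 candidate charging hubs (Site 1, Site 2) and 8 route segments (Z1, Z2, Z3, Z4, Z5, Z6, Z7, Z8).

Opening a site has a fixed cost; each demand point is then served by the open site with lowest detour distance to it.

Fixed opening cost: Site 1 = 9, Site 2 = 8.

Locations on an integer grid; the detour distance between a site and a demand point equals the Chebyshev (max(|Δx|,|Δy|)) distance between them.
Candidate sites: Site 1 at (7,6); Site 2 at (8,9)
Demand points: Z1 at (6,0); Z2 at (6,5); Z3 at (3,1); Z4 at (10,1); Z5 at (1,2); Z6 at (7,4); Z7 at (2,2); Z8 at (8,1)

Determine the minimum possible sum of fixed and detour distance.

44

Open {Site 1}: assign each demand point to its cheapest open site.
  Z1→Site 1 6, Z2→Site 1 1, Z3→Site 1 5, Z4→Site 1 5, Z5→Site 1 6, Z6→Site 1 2, Z7→Site 1 5, Z8→Site 1 5
  detour distance 35, fixed 9 → total 44.
Compare {Site 1, Site 2}: detour distance 35 + fixed 17 = 52.
Compare {Site 2}: detour distance 56 + fixed 8 = 64.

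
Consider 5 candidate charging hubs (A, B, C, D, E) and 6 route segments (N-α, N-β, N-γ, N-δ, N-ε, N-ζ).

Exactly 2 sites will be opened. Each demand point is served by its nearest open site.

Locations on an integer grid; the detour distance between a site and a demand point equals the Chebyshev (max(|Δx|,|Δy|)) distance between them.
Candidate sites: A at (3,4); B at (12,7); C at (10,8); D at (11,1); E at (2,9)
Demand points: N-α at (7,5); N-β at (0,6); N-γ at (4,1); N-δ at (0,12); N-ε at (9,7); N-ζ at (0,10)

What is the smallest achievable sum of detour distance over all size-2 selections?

Open {C, E}.
  N-α→C 3, N-β→E 3, N-γ→C 7, N-δ→E 3, N-ε→C 1, N-ζ→E 2  ⇒ total 19.
Compare {A, E}: total 21.
Compare {A, C}: total 24.
No size-2 selection does better; minimum is 19.

19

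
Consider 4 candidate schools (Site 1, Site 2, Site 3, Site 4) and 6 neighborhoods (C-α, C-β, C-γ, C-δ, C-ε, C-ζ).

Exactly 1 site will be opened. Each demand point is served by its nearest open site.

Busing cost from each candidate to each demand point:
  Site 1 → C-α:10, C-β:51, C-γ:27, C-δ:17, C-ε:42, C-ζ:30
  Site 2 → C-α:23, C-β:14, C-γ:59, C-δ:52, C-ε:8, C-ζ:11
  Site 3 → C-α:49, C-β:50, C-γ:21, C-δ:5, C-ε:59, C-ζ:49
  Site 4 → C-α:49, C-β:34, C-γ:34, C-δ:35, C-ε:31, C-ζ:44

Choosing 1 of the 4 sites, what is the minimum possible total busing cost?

Open {Site 2}.
  C-α→Site 2 23, C-β→Site 2 14, C-γ→Site 2 59, C-δ→Site 2 52, C-ε→Site 2 8, C-ζ→Site 2 11  ⇒ total 167.
Compare {Site 1}: total 177.
Compare {Site 4}: total 227.
No size-1 selection does better; minimum is 167.

167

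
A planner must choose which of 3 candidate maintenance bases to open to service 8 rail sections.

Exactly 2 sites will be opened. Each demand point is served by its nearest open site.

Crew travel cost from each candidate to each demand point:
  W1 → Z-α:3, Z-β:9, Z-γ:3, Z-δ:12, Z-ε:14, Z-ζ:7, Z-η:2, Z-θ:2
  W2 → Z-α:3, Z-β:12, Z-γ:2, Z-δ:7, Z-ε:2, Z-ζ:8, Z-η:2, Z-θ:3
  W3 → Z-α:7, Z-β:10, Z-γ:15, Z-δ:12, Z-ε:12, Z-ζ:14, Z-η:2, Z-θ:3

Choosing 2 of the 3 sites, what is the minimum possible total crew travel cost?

Open {W1, W2}.
  Z-α→W1 3, Z-β→W1 9, Z-γ→W2 2, Z-δ→W2 7, Z-ε→W2 2, Z-ζ→W1 7, Z-η→W1 2, Z-θ→W1 2  ⇒ total 34.
Compare {W2, W3}: total 37.
Compare {W1, W3}: total 50.

34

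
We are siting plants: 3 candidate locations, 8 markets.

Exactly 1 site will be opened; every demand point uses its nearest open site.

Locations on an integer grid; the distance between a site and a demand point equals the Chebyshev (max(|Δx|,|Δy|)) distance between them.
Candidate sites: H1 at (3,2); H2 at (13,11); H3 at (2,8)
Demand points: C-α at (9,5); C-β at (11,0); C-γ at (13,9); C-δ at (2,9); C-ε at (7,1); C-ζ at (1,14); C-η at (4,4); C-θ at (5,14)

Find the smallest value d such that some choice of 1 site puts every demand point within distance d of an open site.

11

Open {H3}.
  Farthest demand point is C-γ at distance 11 (to H3); all others are ≤ 11.
With {H1} the worst case is 12.
With {H2} the worst case is 12.
No size-1 selection achieves below 11.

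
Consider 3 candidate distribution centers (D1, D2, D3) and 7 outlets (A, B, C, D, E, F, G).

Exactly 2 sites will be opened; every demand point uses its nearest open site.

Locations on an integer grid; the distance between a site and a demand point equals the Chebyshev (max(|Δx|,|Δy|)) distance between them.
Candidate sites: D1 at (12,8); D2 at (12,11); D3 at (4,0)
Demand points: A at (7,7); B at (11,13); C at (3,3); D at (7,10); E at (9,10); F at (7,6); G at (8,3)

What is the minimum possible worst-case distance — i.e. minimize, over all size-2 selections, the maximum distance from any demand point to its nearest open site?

Open {D1, D3}.
  Farthest demand point is A at distance 5 (to D1); all others are ≤ 5.
With {D2, D3} the worst case is 5.
With {D1, D2} the worst case is 9.
No size-2 selection achieves below 5.

5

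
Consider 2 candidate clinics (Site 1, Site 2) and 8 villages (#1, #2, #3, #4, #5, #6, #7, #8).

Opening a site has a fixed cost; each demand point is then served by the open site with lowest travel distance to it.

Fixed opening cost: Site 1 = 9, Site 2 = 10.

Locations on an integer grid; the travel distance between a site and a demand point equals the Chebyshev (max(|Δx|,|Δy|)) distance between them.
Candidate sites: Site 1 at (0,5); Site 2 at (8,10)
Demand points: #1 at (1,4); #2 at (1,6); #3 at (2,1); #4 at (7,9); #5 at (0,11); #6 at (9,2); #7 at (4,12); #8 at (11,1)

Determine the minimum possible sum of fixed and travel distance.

Open {Site 1, Site 2}: assign each demand point to its cheapest open site.
  #1→Site 1 1, #2→Site 1 1, #3→Site 1 4, #4→Site 2 1, #5→Site 1 6, #6→Site 2 8, #7→Site 2 4, #8→Site 2 9
  travel distance 34, fixed 19 → total 53.
Compare {Site 1}: travel distance 46 + fixed 9 = 55.
Compare {Site 2}: travel distance 53 + fixed 10 = 63.

53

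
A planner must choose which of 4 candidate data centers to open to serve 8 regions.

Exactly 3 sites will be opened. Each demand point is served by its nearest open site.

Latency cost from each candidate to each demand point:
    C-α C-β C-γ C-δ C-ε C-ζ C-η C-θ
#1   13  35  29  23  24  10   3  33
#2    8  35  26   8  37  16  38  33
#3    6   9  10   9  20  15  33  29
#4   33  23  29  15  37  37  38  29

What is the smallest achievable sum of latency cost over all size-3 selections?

95

Open {#1, #2, #3}.
  C-α→#3 6, C-β→#3 9, C-γ→#3 10, C-δ→#2 8, C-ε→#3 20, C-ζ→#1 10, C-η→#1 3, C-θ→#3 29  ⇒ total 95.
Compare {#1, #3, #4}: total 96.
Compare {#2, #3, #4}: total 130.
No size-3 selection does better; minimum is 95.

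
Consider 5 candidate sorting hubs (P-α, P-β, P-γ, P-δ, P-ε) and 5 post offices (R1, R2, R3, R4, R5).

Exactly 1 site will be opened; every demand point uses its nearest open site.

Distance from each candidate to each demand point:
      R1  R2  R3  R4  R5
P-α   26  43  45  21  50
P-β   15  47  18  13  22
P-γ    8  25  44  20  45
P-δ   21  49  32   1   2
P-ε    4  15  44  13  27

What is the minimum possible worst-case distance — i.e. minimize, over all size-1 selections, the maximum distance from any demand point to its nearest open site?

Open {P-ε}.
  Farthest demand point is R3 at distance 44 (to P-ε); all others are ≤ 44.
With {P-γ} the worst case is 45.
With {P-β} the worst case is 47.
No size-1 selection achieves below 44.

44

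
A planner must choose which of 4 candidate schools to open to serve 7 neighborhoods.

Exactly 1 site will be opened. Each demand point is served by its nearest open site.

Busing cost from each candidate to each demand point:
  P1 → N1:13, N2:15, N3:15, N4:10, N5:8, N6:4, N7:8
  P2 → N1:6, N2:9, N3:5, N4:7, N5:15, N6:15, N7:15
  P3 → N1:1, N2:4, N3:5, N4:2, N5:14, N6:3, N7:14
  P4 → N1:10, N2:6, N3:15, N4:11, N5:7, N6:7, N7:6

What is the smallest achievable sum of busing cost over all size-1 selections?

Open {P3}.
  N1→P3 1, N2→P3 4, N3→P3 5, N4→P3 2, N5→P3 14, N6→P3 3, N7→P3 14  ⇒ total 43.
Compare {P4}: total 62.
Compare {P2}: total 72.
No size-1 selection does better; minimum is 43.

43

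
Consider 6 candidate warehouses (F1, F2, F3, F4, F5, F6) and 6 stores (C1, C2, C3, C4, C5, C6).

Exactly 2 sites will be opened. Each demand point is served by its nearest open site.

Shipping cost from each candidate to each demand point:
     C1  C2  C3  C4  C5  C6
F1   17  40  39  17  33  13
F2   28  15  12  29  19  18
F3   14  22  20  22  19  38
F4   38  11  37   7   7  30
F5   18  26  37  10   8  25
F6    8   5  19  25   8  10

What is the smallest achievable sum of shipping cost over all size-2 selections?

56

Open {F4, F6}.
  C1→F6 8, C2→F6 5, C3→F6 19, C4→F4 7, C5→F4 7, C6→F6 10  ⇒ total 56.
Compare {F5, F6}: total 60.
Compare {F1, F6}: total 67.
No size-2 selection does better; minimum is 56.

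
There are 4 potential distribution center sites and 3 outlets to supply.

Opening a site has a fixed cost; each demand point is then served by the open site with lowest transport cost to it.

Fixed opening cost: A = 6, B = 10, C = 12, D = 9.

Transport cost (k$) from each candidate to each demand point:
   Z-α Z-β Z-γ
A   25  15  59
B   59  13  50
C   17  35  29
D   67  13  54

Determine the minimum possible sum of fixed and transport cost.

Open {A, C}: assign each demand point to its cheapest open site.
  Z-α→C 17, Z-β→A 15, Z-γ→C 29
  transport cost 61, fixed 18 → total 79.
Compare {C, D}: transport cost 59 + fixed 21 = 80.
Compare {B, C}: transport cost 59 + fixed 22 = 81.
Compare {A, C, D}: transport cost 59 + fixed 27 = 86.
All other subsets cost ≥ 80. Minimum total cost: 79.

79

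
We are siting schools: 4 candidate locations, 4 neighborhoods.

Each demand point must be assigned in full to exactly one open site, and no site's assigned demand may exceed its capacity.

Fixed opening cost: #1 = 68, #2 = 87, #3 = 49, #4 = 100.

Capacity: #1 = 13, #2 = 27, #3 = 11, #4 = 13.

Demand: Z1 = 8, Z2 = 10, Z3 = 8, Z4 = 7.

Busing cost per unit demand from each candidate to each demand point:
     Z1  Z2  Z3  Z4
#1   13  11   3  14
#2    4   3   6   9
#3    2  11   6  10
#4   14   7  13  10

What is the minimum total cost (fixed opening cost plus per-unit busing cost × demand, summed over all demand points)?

Open {#2, #3}; cheapest assignment that respects the capacities:
  #2 (cap 27, load 25): Z2, Z3, Z4 — cost 10×3 + 8×6 + 7×9 = 141
  #3 (cap 11, load 8): Z1 — cost 8×2 = 16
  Shipping 157, fixed 136 → total 293.
  Any other capacity-feasible assignment to {#2, #3} ships for at least 157.
Compare {#1, #2}: its best feasible assignment gives total 304.
Compare {#1, #2, #3}: its best feasible assignment gives total 337.
Every other set of open sites that can feasibly serve all demand totals ≥ 304 even under its best assignment. Minimum: 293.

293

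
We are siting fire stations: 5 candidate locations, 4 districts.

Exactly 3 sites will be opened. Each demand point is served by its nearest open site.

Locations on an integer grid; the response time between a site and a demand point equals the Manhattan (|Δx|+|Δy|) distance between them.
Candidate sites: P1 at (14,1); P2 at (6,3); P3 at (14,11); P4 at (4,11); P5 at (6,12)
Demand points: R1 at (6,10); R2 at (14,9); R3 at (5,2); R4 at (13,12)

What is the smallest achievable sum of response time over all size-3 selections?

Open {P2, P3, P5}.
  R1→P5 2, R2→P3 2, R3→P2 2, R4→P3 2  ⇒ total 8.
Compare {P2, P3, P4}: total 9.
Compare {P1, P2, P3}: total 13.
No size-3 selection does better; minimum is 8.

8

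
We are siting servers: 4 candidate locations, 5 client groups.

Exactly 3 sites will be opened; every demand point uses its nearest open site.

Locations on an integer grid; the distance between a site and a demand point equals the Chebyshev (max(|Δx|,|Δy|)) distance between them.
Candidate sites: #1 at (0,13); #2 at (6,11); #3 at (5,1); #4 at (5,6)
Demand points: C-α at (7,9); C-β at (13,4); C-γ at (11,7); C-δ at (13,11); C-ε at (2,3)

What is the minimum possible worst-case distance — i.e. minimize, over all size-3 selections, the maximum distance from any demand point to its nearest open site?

Open {#1, #2, #3}.
  Farthest demand point is C-β at distance 7 (to #2); all others are ≤ 7.
With {#1, #2, #4} the worst case is 7.
With {#2, #3, #4} the worst case is 7.
No size-3 selection achieves below 7.

7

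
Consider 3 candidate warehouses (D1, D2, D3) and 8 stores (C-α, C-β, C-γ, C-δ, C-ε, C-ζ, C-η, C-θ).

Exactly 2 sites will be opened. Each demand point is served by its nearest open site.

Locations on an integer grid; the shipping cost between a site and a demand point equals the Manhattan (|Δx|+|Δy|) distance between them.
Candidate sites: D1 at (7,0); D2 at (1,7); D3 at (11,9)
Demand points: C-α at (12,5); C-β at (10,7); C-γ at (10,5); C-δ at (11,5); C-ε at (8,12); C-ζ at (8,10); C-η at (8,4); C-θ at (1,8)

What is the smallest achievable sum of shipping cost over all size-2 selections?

Open {D2, D3}.
  C-α→D3 5, C-β→D3 3, C-γ→D3 5, C-δ→D3 4, C-ε→D3 6, C-ζ→D3 4, C-η→D3 8, C-θ→D2 1  ⇒ total 36.
Compare {D1, D3}: total 43.
Compare {D1, D2}: total 64.

36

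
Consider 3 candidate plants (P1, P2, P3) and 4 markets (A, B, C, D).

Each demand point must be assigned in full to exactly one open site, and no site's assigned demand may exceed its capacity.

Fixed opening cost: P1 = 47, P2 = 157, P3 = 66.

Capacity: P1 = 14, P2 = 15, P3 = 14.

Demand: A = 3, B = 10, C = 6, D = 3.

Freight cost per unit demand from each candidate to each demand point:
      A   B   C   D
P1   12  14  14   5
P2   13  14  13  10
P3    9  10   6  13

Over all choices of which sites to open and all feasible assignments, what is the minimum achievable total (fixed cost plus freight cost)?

Open {P1, P3}; cheapest assignment that respects the capacities:
  P1 (cap 14, load 13): B, D — cost 10×14 + 3×5 = 155
  P3 (cap 14, load 9): A, C — cost 3×9 + 6×6 = 63
  Shipping 218, fixed 113 → total 331.
  Any other capacity-feasible assignment to {P1, P3} ships for at least 218.
Compare {P2, P3}: its best feasible assignment gives total 456.
Compare {P1, P2}: its best feasible assignment gives total 476.
Every other set of open sites that can feasibly serve all demand totals ≥ 456 even under its best assignment. Minimum: 331.

331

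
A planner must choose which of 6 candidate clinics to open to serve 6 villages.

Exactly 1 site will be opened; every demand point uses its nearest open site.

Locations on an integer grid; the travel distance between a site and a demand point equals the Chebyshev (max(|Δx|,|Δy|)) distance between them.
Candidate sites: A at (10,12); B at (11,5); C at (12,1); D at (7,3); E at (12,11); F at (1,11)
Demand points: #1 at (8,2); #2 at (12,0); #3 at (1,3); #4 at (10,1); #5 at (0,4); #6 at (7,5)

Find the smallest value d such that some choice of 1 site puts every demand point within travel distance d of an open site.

Open {D}.
  Farthest demand point is #5 at travel distance 7 (to D); all others are ≤ 7.
With {B} the worst case is 11.
With {F} the worst case is 11.
No size-1 selection achieves below 7.

7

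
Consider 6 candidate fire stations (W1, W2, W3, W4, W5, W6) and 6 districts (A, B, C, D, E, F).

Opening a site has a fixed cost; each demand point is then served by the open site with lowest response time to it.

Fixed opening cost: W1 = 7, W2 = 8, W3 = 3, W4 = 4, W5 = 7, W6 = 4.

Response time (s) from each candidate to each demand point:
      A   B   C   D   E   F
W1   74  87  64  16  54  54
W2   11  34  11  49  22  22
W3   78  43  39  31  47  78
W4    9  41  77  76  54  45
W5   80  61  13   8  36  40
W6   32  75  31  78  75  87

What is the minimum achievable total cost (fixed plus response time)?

Open {W2, W5}: assign each demand point to its cheapest open site.
  A→W2 11, B→W2 34, C→W2 11, D→W5 8, E→W2 22, F→W2 22
  response time 108, fixed 15 → total 123.
Compare {W2, W4, W5}: response time 106 + fixed 19 = 125.
Compare {W2, W3, W5}: response time 108 + fixed 18 = 126.
Compare {W2, W5, W6}: response time 108 + fixed 19 = 127.
All other subsets cost ≥ 125. Minimum total cost: 123.

123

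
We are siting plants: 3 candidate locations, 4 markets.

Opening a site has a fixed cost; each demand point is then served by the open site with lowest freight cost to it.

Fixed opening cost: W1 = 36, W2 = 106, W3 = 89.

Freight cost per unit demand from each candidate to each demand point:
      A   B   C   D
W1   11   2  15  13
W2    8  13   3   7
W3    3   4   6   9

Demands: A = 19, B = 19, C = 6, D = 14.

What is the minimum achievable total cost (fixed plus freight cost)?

Open {W1, W3}: assign each demand point to its cheapest open site.
  A→W3 19×3=57, B→W1 19×2=38, C→W3 6×6=36, D→W3 14×9=126
  freight cost 257, fixed 125 → total 382.
Compare {W3}: freight cost 295 + fixed 89 = 384.
Compare {W1, W2, W3}: freight cost 211 + fixed 231 = 442.
Compare {W2, W3}: freight cost 249 + fixed 195 = 444.
All other subsets cost ≥ 384. Minimum total cost: 382.

382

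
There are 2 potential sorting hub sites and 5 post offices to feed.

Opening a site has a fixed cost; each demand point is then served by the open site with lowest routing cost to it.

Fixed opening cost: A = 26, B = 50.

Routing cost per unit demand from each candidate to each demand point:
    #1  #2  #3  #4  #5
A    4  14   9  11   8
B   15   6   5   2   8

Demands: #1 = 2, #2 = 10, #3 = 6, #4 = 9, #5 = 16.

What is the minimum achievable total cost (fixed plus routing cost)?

316

Open {B}: assign each demand point to its cheapest open site.
  #1→B 2×15=30, #2→B 10×6=60, #3→B 6×5=30, #4→B 9×2=18, #5→B 16×8=128
  routing cost 266, fixed 50 → total 316.
Compare {A, B}: routing cost 244 + fixed 76 = 320.
Compare {A}: routing cost 429 + fixed 26 = 455.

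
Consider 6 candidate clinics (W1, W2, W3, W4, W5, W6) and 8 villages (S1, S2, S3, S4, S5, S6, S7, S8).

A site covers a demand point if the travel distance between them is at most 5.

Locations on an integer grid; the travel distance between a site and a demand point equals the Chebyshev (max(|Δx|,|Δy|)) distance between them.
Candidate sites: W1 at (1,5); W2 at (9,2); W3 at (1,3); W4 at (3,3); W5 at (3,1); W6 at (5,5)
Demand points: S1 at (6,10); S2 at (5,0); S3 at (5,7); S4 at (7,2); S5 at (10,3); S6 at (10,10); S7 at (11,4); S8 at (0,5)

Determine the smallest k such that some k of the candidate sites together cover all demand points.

Coverage sets (demand points within 5 of each site):
  W1: {S1, S2, S3, S8}
  W2: {S2, S3, S4, S5, S7}
  W3: {S2, S3, S8}
  W4: {S2, S3, S4, S8}
  W5: {S2, S4, S8}
  W6: {S1, S2, S3, S4, S5, S6, S8}
No single site covers all 8 demand points.
But {W2, W6} covers everything, so the minimum is 2.

2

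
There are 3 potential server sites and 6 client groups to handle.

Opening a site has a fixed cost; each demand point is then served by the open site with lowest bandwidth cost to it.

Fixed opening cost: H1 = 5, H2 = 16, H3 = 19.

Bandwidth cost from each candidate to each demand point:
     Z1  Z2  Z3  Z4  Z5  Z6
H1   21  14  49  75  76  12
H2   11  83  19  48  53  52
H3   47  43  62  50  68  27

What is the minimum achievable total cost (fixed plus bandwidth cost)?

178

Open {H1, H2}: assign each demand point to its cheapest open site.
  Z1→H2 11, Z2→H1 14, Z3→H2 19, Z4→H2 48, Z5→H2 53, Z6→H1 12
  bandwidth cost 157, fixed 21 → total 178.
Compare {H1, H2, H3}: bandwidth cost 157 + fixed 40 = 197.
Compare {H2, H3}: bandwidth cost 201 + fixed 35 = 236.
Compare {H1, H3}: bandwidth cost 214 + fixed 24 = 238.
All other subsets cost ≥ 197. Minimum total cost: 178.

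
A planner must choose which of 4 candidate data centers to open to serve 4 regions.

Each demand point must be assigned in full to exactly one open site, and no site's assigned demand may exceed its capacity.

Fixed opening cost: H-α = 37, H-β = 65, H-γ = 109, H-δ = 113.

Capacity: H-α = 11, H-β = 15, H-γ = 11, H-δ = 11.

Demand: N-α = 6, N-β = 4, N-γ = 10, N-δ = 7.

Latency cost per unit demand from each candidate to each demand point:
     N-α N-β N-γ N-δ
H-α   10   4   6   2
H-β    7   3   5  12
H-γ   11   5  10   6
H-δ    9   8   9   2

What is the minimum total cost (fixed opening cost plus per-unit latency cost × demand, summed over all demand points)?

Open {H-α, H-β, H-δ}; cheapest assignment that respects the capacities:
  H-α (cap 11, load 10): N-γ — cost 10×6 = 60
  H-β (cap 15, load 10): N-α, N-β — cost 6×7 + 4×3 = 54
  H-δ (cap 11, load 7): N-δ — cost 7×2 = 14
  Shipping 128, fixed 215 → total 343.
  Any other capacity-feasible assignment to {H-α, H-β, H-δ} ships for at least 128.
Compare {H-α, H-β, H-γ}: its best feasible assignment gives total 353.
Compare {H-α, H-γ, H-δ}: its best feasible assignment gives total 419.
Every other set of open sites that can feasibly serve all demand totals ≥ 353 even under its best assignment. Minimum: 343.

343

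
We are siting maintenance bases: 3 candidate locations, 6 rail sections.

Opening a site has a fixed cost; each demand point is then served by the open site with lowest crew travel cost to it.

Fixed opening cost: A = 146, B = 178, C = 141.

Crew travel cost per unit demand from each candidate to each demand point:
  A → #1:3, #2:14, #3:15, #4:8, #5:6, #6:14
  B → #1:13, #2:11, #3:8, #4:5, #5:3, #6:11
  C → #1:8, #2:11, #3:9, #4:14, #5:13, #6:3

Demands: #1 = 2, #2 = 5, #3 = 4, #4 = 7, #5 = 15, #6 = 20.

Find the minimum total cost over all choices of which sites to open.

562

Open {B, C}: assign each demand point to its cheapest open site.
  #1→C 2×8=16, #2→B 5×11=55, #3→B 4×8=32, #4→B 7×5=35, #5→B 15×3=45, #6→C 20×3=60
  crew travel cost 243, fixed 319 → total 562.
Compare {A, C}: crew travel cost 303 + fixed 287 = 590.
Compare {B}: crew travel cost 413 + fixed 178 = 591.
Compare {C}: crew travel cost 460 + fixed 141 = 601.
All other subsets cost ≥ 590. Minimum total cost: 562.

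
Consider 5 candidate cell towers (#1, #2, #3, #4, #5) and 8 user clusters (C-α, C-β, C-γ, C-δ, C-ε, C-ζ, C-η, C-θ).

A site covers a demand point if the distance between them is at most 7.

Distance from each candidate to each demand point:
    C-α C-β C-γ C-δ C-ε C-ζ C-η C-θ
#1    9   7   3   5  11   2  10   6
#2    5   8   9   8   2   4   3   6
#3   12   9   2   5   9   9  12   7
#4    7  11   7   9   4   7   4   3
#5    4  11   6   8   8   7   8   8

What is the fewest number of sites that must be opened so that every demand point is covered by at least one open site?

Coverage sets (demand points within 7 of each site):
  #1: {C-β, C-γ, C-δ, C-ζ, C-θ}
  #2: {C-α, C-ε, C-ζ, C-η, C-θ}
  #3: {C-γ, C-δ, C-θ}
  #4: {C-α, C-γ, C-ε, C-ζ, C-η, C-θ}
  #5: {C-α, C-γ, C-ζ}
No single site covers all 8 demand points.
But {#1, #2} covers everything, so the minimum is 2.

2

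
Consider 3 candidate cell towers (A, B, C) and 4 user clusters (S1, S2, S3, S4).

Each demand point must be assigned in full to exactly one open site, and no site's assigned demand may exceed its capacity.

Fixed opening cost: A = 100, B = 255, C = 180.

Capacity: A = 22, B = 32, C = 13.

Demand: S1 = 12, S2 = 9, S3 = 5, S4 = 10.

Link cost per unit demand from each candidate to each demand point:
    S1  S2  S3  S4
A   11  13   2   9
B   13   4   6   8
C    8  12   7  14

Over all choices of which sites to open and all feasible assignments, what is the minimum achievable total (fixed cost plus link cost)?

613

Open {A, B}; cheapest assignment that respects the capacities:
  A (cap 22, load 17): S1, S3 — cost 12×11 + 5×2 = 142
  B (cap 32, load 19): S2, S4 — cost 9×4 + 10×8 = 116
  Shipping 258, fixed 355 → total 613.
  Any other capacity-feasible assignment to {A, B} ships for at least 258.
Compare {B, C}: its best feasible assignment gives total 677.
Compare {A, B, C}: its best feasible assignment gives total 757.
Every other set of open sites that can feasibly serve all demand totals ≥ 677 even under its best assignment. Minimum: 613.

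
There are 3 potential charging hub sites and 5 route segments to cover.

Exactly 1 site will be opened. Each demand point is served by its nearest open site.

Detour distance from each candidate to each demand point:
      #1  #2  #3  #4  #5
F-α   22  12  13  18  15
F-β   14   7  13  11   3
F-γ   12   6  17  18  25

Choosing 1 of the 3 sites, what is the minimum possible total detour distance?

Open {F-β}.
  #1→F-β 14, #2→F-β 7, #3→F-β 13, #4→F-β 11, #5→F-β 3  ⇒ total 48.
Compare {F-γ}: total 78.
Compare {F-α}: total 80.

48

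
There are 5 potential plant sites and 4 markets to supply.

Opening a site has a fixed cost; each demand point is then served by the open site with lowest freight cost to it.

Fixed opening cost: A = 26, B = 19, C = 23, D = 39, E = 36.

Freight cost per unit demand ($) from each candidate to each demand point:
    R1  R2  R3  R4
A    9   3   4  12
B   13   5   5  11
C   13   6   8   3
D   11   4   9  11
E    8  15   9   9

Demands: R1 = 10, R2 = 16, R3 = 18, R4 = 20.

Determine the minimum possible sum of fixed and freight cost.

319

Open {A, C}: assign each demand point to its cheapest open site.
  R1→A 10×9=90, R2→A 16×3=48, R3→A 18×4=72, R4→C 20×3=60
  freight cost 270, fixed 49 → total 319.
Compare {A, B, C}: freight cost 270 + fixed 68 = 338.
Compare {A, C, E}: freight cost 260 + fixed 85 = 345.
Compare {A, C, D}: freight cost 270 + fixed 88 = 358.
All other subsets cost ≥ 338. Minimum total cost: 319.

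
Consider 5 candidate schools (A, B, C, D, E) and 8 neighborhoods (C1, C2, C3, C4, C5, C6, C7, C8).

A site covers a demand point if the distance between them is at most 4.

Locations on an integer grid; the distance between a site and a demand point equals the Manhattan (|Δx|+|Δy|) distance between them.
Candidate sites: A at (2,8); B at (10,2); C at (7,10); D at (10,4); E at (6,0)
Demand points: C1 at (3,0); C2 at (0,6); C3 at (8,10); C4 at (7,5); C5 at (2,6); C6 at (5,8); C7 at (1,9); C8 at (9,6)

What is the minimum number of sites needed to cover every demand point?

4

Coverage sets (demand points within 4 of each site):
  A: {C2, C5, C6, C7}
  B: {}
  C: {C3, C6}
  D: {C4, C8}
  E: {C1}
No 3 sites suffice: every size-3 union leaves at least one demand point uncovered.
But {A, C, D, E} covers everything, so the minimum is 4.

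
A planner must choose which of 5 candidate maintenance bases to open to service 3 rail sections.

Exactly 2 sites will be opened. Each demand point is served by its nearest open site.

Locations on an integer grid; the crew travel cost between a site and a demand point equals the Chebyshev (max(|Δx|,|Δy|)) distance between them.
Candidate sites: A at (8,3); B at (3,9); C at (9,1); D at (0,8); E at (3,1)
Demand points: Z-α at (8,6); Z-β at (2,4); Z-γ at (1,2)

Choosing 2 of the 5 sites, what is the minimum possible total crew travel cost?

8

Open {A, E}.
  Z-α→A 3, Z-β→E 3, Z-γ→E 2  ⇒ total 8.
Compare {B, E}: total 10.
Compare {C, E}: total 10.
No size-2 selection does better; minimum is 8.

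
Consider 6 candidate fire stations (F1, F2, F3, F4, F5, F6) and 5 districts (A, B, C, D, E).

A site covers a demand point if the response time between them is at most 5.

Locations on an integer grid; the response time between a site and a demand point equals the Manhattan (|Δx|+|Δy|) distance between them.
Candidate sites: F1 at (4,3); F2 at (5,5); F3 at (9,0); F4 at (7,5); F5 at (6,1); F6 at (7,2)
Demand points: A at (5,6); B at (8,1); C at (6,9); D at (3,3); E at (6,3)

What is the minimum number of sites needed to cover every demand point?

Coverage sets (demand points within 5 of each site):
  F1: {A, D, E}
  F2: {A, C, D, E}
  F3: {B}
  F4: {A, B, C, E}
  F5: {B, D, E}
  F6: {B, D, E}
No single site covers all 5 demand points.
But {F1, F4} covers everything, so the minimum is 2.

2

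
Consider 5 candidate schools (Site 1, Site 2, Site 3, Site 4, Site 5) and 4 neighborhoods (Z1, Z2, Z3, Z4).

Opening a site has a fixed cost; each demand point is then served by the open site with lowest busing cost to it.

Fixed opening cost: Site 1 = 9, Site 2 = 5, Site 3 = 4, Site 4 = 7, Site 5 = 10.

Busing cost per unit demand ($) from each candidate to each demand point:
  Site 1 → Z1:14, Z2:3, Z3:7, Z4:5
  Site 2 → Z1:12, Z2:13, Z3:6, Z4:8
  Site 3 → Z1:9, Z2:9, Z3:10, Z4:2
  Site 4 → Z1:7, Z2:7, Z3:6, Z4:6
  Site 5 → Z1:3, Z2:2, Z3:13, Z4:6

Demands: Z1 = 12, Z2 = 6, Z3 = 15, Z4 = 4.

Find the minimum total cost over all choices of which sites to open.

Open {Site 2, Site 3, Site 5}: assign each demand point to its cheapest open site.
  Z1→Site 5 12×3=36, Z2→Site 5 6×2=12, Z3→Site 2 15×6=90, Z4→Site 3 4×2=8
  busing cost 146, fixed 19 → total 165.
Compare {Site 3, Site 4, Site 5}: busing cost 146 + fixed 21 = 167.
Compare {Site 2, Site 3, Site 4, Site 5}: busing cost 146 + fixed 26 = 172.
Compare {Site 1, Site 2, Site 3, Site 5}: busing cost 146 + fixed 28 = 174.
All other subsets cost ≥ 167. Minimum total cost: 165.

165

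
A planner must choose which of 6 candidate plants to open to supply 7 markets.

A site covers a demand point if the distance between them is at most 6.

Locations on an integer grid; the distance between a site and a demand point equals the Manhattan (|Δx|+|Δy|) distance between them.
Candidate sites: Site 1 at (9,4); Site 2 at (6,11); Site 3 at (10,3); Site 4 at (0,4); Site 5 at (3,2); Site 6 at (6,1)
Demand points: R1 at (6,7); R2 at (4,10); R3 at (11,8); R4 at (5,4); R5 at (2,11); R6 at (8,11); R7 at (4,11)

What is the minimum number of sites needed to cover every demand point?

2

Coverage sets (demand points within 6 of each site):
  Site 1: {R1, R3, R4}
  Site 2: {R1, R2, R5, R6, R7}
  Site 3: {R3, R4}
  Site 4: {R4}
  Site 5: {R4}
  Site 6: {R1, R4}
No single site covers all 7 demand points.
But {Site 1, Site 2} covers everything, so the minimum is 2.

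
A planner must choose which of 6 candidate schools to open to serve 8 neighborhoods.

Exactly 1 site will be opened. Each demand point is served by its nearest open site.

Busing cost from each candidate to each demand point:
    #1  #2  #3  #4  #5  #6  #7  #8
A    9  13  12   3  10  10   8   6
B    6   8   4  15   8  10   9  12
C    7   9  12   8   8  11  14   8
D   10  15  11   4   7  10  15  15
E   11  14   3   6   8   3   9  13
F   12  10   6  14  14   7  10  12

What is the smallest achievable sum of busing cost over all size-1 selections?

67

Open {E}.
  #1→E 11, #2→E 14, #3→E 3, #4→E 6, #5→E 8, #6→E 3, #7→E 9, #8→E 13  ⇒ total 67.
Compare {A}: total 71.
Compare {B}: total 72.
No size-1 selection does better; minimum is 67.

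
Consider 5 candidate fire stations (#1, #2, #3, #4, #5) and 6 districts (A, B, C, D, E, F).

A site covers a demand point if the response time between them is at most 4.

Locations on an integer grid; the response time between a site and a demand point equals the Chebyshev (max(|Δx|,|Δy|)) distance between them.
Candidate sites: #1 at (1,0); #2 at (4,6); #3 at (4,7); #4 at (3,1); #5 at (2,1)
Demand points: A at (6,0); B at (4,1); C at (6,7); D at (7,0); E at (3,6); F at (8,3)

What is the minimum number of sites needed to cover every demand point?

Coverage sets (demand points within 4 of each site):
  #1: {B}
  #2: {C, E, F}
  #3: {C, E, F}
  #4: {A, B, D}
  #5: {A, B}
No single site covers all 6 demand points.
But {#2, #4} covers everything, so the minimum is 2.

2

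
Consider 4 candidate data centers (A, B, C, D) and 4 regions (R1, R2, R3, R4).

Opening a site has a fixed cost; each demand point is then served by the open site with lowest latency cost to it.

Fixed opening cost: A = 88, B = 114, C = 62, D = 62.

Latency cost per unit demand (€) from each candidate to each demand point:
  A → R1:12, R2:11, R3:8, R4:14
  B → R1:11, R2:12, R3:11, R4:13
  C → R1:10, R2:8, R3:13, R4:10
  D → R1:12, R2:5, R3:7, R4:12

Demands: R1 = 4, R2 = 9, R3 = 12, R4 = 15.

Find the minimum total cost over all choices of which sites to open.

Open {D}: assign each demand point to its cheapest open site.
  R1→D 4×12=48, R2→D 9×5=45, R3→D 12×7=84, R4→D 15×12=180
  latency cost 357, fixed 62 → total 419.
Compare {C, D}: latency cost 319 + fixed 124 = 443.
Compare {C}: latency cost 418 + fixed 62 = 480.
Compare {A, D}: latency cost 357 + fixed 150 = 507.
All other subsets cost ≥ 443. Minimum total cost: 419.

419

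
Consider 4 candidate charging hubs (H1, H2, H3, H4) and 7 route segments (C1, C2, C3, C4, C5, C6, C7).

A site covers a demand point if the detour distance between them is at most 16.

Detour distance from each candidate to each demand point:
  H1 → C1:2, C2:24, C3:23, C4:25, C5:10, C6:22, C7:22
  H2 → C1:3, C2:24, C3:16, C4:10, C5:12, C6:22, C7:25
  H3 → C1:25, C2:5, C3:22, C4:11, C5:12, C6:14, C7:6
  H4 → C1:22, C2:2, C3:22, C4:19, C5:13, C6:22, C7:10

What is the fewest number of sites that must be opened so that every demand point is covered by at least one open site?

Coverage sets (demand points within 16 of each site):
  H1: {C1, C5}
  H2: {C1, C3, C4, C5}
  H3: {C2, C4, C5, C6, C7}
  H4: {C2, C5, C7}
No single site covers all 7 demand points.
But {H2, H3} covers everything, so the minimum is 2.

2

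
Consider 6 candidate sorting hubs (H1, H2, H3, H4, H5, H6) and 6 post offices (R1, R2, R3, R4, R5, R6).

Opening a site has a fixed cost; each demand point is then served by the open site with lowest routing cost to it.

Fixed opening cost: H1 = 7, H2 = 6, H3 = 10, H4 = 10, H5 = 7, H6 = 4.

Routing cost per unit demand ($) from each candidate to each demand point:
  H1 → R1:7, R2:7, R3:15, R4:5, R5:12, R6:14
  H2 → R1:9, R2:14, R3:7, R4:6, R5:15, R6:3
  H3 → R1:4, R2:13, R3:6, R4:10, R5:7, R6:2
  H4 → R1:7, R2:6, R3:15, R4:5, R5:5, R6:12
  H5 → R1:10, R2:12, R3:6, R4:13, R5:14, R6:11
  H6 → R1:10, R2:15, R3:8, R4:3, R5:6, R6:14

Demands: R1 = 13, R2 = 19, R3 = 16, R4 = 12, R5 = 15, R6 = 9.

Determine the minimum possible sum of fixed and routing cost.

415

Open {H3, H4, H6}: assign each demand point to its cheapest open site.
  R1→H3 13×4=52, R2→H4 19×6=114, R3→H3 16×6=96, R4→H6 12×3=36, R5→H4 15×5=75, R6→H3 9×2=18
  routing cost 391, fixed 24 → total 415.
Compare {H2, H3, H4, H6}: routing cost 391 + fixed 30 = 421.
Compare {H1, H3, H4, H6}: routing cost 391 + fixed 31 = 422.
Compare {H3, H4, H5, H6}: routing cost 391 + fixed 31 = 422.
All other subsets cost ≥ 421. Minimum total cost: 415.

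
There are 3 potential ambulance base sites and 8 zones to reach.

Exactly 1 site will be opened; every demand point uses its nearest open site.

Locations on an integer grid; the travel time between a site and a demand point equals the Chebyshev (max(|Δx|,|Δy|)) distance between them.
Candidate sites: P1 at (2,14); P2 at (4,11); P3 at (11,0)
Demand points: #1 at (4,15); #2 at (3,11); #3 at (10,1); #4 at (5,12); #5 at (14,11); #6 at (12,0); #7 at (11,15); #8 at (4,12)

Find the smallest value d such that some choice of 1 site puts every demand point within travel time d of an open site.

Open {P2}.
  Farthest demand point is #6 at travel time 11 (to P2); all others are ≤ 11.
With {P1} the worst case is 14.
With {P3} the worst case is 15.
No size-1 selection achieves below 11.

11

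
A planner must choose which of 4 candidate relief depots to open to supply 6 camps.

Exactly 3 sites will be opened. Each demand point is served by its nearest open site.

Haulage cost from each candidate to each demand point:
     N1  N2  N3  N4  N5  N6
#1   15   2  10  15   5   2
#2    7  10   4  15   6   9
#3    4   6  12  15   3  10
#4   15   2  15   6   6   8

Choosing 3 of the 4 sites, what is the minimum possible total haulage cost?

26

Open {#1, #2, #4}.
  N1→#2 7, N2→#1 2, N3→#2 4, N4→#4 6, N5→#1 5, N6→#1 2  ⇒ total 26.
Compare {#1, #3, #4}: total 27.
Compare {#2, #3, #4}: total 27.
No size-3 selection does better; minimum is 26.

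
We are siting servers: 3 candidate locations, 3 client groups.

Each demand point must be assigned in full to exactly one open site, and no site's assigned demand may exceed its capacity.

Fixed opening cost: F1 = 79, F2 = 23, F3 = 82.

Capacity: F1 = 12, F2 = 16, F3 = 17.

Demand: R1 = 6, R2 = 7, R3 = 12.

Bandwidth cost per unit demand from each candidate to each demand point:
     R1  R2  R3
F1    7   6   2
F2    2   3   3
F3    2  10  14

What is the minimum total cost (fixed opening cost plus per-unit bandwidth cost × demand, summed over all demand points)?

159

Open {F1, F2}; cheapest assignment that respects the capacities:
  F1 (cap 12, load 12): R3 — cost 12×2 = 24
  F2 (cap 16, load 13): R1, R2 — cost 6×2 + 7×3 = 33
  Shipping 57, fixed 102 → total 159.
  Any other capacity-feasible assignment to {F1, F2} ships for at least 57.
Compare {F2, F3}: its best feasible assignment gives total 223.
Compare {F1, F2, F3}: its best feasible assignment gives total 241.
Every other set of open sites that can feasibly serve all demand totals ≥ 223 even under its best assignment. Minimum: 159.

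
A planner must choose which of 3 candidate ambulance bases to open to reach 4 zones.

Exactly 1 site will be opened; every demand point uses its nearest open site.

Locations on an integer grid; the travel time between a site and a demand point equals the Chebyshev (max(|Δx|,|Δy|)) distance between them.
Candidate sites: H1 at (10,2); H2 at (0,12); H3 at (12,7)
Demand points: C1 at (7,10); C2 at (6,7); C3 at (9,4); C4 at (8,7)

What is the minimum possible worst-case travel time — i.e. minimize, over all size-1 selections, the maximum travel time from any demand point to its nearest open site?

6

Open {H3}.
  Farthest demand point is C2 at travel time 6 (to H3); all others are ≤ 6.
With {H1} the worst case is 8.
With {H2} the worst case is 9.
No size-1 selection achieves below 6.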